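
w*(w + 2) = w^2 + 2*w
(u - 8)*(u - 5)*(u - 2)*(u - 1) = u^4 - 16*u^3 + 81*u^2 - 146*u + 80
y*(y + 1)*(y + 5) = y^3 + 6*y^2 + 5*y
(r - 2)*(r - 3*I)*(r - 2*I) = r^3 - 2*r^2 - 5*I*r^2 - 6*r + 10*I*r + 12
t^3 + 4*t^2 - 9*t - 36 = (t - 3)*(t + 3)*(t + 4)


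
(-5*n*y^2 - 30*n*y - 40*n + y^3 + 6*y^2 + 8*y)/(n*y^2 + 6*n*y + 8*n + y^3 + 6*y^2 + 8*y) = (-5*n + y)/(n + y)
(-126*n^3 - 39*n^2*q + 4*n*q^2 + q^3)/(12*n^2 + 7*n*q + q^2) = (-42*n^2 + n*q + q^2)/(4*n + q)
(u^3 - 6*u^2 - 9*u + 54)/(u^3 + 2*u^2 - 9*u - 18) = (u - 6)/(u + 2)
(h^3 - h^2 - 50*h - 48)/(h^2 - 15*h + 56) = (h^2 + 7*h + 6)/(h - 7)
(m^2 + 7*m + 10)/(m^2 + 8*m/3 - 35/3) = 3*(m + 2)/(3*m - 7)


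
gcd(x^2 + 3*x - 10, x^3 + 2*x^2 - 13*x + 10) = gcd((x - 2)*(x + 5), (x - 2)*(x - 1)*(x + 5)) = x^2 + 3*x - 10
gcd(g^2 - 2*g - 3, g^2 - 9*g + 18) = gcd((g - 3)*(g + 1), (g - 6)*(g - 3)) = g - 3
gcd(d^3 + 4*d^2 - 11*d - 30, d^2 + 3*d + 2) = d + 2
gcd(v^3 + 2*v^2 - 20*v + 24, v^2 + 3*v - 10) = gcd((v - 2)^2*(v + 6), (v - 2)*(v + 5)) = v - 2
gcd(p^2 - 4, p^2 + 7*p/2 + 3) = p + 2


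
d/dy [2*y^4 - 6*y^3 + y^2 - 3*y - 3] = 8*y^3 - 18*y^2 + 2*y - 3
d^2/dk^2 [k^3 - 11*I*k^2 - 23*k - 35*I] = 6*k - 22*I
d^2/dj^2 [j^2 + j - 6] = 2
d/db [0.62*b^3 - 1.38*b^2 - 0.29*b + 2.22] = 1.86*b^2 - 2.76*b - 0.29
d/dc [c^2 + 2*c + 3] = 2*c + 2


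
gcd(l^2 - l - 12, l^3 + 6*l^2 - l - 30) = l + 3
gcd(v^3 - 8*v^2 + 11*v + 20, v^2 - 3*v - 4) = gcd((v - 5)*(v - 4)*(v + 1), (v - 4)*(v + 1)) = v^2 - 3*v - 4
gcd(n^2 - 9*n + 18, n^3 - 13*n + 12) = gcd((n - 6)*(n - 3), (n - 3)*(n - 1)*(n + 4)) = n - 3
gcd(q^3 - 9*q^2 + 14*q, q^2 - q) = q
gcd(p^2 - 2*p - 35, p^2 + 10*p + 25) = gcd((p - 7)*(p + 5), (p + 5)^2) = p + 5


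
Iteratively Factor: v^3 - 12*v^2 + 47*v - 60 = (v - 3)*(v^2 - 9*v + 20) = (v - 5)*(v - 3)*(v - 4)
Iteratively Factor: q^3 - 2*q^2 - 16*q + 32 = (q - 4)*(q^2 + 2*q - 8) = (q - 4)*(q - 2)*(q + 4)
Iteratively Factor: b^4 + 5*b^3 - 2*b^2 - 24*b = (b)*(b^3 + 5*b^2 - 2*b - 24) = b*(b + 4)*(b^2 + b - 6) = b*(b - 2)*(b + 4)*(b + 3)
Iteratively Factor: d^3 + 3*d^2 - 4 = (d - 1)*(d^2 + 4*d + 4) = (d - 1)*(d + 2)*(d + 2)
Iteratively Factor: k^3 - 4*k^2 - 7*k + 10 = (k - 1)*(k^2 - 3*k - 10) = (k - 1)*(k + 2)*(k - 5)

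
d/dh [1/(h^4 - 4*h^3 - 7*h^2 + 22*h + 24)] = 2*(-2*h^3 + 6*h^2 + 7*h - 11)/(h^4 - 4*h^3 - 7*h^2 + 22*h + 24)^2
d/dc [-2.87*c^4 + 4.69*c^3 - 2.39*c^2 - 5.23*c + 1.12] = -11.48*c^3 + 14.07*c^2 - 4.78*c - 5.23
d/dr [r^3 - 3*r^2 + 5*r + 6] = 3*r^2 - 6*r + 5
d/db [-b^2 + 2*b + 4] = 2 - 2*b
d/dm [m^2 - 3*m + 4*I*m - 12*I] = 2*m - 3 + 4*I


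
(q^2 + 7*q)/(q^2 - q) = (q + 7)/(q - 1)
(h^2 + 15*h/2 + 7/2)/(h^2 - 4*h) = (2*h^2 + 15*h + 7)/(2*h*(h - 4))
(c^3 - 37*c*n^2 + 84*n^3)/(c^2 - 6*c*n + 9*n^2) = (c^2 + 3*c*n - 28*n^2)/(c - 3*n)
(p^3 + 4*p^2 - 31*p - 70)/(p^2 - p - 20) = (p^2 + 9*p + 14)/(p + 4)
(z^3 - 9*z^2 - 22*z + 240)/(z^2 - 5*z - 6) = (z^2 - 3*z - 40)/(z + 1)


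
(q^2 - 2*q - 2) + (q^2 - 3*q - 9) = 2*q^2 - 5*q - 11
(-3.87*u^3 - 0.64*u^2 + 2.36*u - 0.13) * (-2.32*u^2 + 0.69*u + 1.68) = 8.9784*u^5 - 1.1855*u^4 - 12.4184*u^3 + 0.8548*u^2 + 3.8751*u - 0.2184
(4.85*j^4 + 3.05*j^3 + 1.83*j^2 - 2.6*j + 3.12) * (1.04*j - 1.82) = 5.044*j^5 - 5.655*j^4 - 3.6478*j^3 - 6.0346*j^2 + 7.9768*j - 5.6784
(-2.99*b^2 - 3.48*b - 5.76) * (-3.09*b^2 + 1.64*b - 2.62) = 9.2391*b^4 + 5.8496*b^3 + 19.925*b^2 - 0.328799999999999*b + 15.0912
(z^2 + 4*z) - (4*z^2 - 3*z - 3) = -3*z^2 + 7*z + 3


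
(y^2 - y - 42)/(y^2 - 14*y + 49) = (y + 6)/(y - 7)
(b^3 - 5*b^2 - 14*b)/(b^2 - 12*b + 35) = b*(b + 2)/(b - 5)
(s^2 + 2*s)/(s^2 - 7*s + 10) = s*(s + 2)/(s^2 - 7*s + 10)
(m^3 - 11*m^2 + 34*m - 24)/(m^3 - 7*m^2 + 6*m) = (m - 4)/m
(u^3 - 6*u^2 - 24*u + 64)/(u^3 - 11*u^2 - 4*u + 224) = (u - 2)/(u - 7)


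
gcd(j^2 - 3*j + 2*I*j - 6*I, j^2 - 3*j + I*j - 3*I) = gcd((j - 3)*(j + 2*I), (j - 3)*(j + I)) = j - 3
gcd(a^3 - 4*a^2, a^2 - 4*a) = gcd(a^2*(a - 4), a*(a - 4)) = a^2 - 4*a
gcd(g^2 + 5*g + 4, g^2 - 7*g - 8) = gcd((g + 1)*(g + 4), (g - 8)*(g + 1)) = g + 1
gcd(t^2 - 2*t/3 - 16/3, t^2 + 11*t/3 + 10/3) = t + 2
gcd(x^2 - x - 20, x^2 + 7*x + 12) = x + 4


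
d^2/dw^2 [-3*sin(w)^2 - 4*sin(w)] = 4*sin(w) - 6*cos(2*w)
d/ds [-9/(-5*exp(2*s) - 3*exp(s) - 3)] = (-90*exp(s) - 27)*exp(s)/(5*exp(2*s) + 3*exp(s) + 3)^2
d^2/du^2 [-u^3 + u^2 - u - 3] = 2 - 6*u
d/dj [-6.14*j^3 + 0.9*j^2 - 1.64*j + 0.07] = -18.42*j^2 + 1.8*j - 1.64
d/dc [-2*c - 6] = -2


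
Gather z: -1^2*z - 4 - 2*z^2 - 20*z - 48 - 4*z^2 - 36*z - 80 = -6*z^2 - 57*z - 132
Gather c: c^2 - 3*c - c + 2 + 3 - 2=c^2 - 4*c + 3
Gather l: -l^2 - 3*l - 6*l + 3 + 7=-l^2 - 9*l + 10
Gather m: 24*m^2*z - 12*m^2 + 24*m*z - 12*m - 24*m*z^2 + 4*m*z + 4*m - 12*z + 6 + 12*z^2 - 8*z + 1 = m^2*(24*z - 12) + m*(-24*z^2 + 28*z - 8) + 12*z^2 - 20*z + 7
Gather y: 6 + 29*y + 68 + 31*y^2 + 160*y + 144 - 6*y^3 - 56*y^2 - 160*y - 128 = -6*y^3 - 25*y^2 + 29*y + 90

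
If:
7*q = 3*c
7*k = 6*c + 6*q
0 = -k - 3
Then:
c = -49/20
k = -3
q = -21/20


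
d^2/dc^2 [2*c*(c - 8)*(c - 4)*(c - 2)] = 24*c^2 - 168*c + 224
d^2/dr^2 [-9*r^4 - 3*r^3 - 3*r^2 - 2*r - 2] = -108*r^2 - 18*r - 6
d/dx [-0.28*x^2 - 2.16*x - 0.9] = -0.56*x - 2.16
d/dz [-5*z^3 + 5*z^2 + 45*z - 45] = -15*z^2 + 10*z + 45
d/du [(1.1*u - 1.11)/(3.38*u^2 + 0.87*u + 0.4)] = (-3.718*u^2 + 7.5036*u + 1.4057)/(11.4244*u^4 + 5.8812*u^3 + 3.4609*u^2 + 0.696*u + 0.16)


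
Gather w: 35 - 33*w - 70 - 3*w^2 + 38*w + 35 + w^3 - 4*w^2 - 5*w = w^3 - 7*w^2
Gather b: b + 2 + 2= b + 4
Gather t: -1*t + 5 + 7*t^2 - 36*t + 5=7*t^2 - 37*t + 10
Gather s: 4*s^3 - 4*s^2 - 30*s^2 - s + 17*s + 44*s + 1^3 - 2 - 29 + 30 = 4*s^3 - 34*s^2 + 60*s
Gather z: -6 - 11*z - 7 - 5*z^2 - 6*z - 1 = -5*z^2 - 17*z - 14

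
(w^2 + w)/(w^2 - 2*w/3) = 3*(w + 1)/(3*w - 2)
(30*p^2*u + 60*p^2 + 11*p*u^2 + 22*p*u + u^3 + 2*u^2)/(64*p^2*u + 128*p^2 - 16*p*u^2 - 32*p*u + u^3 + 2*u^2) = (30*p^2 + 11*p*u + u^2)/(64*p^2 - 16*p*u + u^2)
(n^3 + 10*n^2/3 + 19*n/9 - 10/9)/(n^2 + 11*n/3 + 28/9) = (9*n^3 + 30*n^2 + 19*n - 10)/(9*n^2 + 33*n + 28)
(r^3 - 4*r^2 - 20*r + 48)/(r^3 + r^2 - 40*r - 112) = (r^2 - 8*r + 12)/(r^2 - 3*r - 28)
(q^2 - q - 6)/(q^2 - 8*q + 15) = (q + 2)/(q - 5)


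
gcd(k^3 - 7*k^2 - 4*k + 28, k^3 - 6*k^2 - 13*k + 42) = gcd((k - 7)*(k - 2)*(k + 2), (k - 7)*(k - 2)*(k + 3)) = k^2 - 9*k + 14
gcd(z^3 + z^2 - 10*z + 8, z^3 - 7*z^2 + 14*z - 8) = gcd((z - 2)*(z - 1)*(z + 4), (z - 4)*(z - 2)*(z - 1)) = z^2 - 3*z + 2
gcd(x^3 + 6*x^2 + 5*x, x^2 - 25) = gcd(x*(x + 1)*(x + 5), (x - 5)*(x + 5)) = x + 5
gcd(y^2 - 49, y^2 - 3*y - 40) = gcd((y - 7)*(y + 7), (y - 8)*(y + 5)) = 1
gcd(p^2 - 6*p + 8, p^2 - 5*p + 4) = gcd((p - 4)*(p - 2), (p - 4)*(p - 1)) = p - 4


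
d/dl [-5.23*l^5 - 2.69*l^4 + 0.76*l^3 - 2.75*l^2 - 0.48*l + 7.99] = -26.15*l^4 - 10.76*l^3 + 2.28*l^2 - 5.5*l - 0.48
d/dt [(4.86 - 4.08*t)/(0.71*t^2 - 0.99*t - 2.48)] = (2.8968*t^2 - 6.9012*t + 14.9298)/(0.5041*t^4 - 1.4058*t^3 - 2.5415*t^2 + 4.9104*t + 6.1504)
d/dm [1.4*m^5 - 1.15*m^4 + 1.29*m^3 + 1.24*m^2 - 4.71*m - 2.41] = 7.0*m^4 - 4.6*m^3 + 3.87*m^2 + 2.48*m - 4.71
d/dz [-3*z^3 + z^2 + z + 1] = -9*z^2 + 2*z + 1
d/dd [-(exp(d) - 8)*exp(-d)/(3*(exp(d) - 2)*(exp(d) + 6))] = 2*(exp(3*d) - 10*exp(2*d) - 32*exp(d) + 48)*exp(-d)/(3*(exp(4*d) + 8*exp(3*d) - 8*exp(2*d) - 96*exp(d) + 144))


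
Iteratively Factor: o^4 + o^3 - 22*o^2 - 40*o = (o)*(o^3 + o^2 - 22*o - 40) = o*(o + 4)*(o^2 - 3*o - 10) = o*(o + 2)*(o + 4)*(o - 5)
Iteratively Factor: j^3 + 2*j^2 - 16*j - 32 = (j + 2)*(j^2 - 16) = (j - 4)*(j + 2)*(j + 4)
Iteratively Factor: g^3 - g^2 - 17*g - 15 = (g - 5)*(g^2 + 4*g + 3) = (g - 5)*(g + 1)*(g + 3)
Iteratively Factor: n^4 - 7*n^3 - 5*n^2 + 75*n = (n)*(n^3 - 7*n^2 - 5*n + 75) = n*(n + 3)*(n^2 - 10*n + 25) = n*(n - 5)*(n + 3)*(n - 5)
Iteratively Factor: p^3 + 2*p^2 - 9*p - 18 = (p + 3)*(p^2 - p - 6) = (p + 2)*(p + 3)*(p - 3)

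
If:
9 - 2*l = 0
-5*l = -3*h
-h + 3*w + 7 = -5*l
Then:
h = 15/2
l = 9/2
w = -22/3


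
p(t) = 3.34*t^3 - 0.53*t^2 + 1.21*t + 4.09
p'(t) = 10.02*t^2 - 1.06*t + 1.21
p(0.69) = 5.77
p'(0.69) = 5.25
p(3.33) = 125.58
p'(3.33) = 108.79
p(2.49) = 55.38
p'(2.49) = 60.70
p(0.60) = 5.35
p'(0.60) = 4.18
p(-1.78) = -18.58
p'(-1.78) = 34.84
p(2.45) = 52.99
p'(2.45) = 58.76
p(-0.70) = 1.84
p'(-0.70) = 6.86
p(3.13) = 105.10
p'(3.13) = 96.06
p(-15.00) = -11405.81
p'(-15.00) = 2271.61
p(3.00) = 93.13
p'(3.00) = 88.21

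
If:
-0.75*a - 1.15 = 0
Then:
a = -1.53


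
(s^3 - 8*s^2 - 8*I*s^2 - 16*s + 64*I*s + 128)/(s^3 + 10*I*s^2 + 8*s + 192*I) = (s^2 - 4*s*(2 + I) + 32*I)/(s^2 + 14*I*s - 48)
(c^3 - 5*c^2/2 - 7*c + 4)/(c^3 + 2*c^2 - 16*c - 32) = (c - 1/2)/(c + 4)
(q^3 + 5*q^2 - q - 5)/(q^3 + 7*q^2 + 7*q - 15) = (q + 1)/(q + 3)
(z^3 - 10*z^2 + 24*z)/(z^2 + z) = (z^2 - 10*z + 24)/(z + 1)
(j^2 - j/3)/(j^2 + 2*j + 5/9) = 3*j*(3*j - 1)/(9*j^2 + 18*j + 5)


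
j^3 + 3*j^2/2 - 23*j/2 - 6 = (j - 3)*(j + 1/2)*(j + 4)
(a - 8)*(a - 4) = a^2 - 12*a + 32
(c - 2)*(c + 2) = c^2 - 4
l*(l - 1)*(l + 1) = l^3 - l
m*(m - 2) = m^2 - 2*m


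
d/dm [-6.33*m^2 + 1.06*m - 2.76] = 1.06 - 12.66*m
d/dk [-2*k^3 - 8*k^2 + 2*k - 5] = -6*k^2 - 16*k + 2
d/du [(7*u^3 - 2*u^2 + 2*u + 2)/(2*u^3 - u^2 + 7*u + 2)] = (-3*u^4 + 90*u^3 + 18*u^2 - 4*u - 10)/(4*u^6 - 4*u^5 + 29*u^4 - 6*u^3 + 45*u^2 + 28*u + 4)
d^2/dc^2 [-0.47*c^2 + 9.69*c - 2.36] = -0.940000000000000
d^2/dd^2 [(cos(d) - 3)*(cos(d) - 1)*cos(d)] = -15*cos(d)/4 + 8*cos(2*d) - 9*cos(3*d)/4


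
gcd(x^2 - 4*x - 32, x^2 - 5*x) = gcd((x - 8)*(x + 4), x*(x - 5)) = 1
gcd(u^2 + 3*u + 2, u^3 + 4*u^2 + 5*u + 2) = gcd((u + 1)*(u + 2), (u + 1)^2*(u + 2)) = u^2 + 3*u + 2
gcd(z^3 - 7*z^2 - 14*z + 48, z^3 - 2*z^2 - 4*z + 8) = z - 2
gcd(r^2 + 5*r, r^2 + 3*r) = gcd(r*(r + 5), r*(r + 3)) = r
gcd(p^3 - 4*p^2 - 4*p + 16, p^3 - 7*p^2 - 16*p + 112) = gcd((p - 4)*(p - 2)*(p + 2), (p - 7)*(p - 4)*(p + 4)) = p - 4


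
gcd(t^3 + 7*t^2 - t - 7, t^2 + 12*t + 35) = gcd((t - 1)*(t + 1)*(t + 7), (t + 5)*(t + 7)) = t + 7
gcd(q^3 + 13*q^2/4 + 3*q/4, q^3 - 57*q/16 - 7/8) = q + 1/4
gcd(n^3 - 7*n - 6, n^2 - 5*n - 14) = n + 2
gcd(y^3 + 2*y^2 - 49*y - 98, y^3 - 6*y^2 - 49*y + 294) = y^2 - 49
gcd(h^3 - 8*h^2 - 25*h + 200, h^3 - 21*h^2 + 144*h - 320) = h^2 - 13*h + 40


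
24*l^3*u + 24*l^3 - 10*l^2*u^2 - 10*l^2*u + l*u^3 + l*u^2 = (-6*l + u)*(-4*l + u)*(l*u + l)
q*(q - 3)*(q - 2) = q^3 - 5*q^2 + 6*q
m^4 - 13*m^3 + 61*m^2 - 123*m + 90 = (m - 5)*(m - 3)^2*(m - 2)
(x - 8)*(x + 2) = x^2 - 6*x - 16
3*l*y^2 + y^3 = y^2*(3*l + y)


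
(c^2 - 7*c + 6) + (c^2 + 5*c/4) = 2*c^2 - 23*c/4 + 6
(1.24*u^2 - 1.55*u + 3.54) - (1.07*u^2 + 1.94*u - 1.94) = 0.17*u^2 - 3.49*u + 5.48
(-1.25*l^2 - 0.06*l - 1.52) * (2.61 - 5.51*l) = 6.8875*l^3 - 2.9319*l^2 + 8.2186*l - 3.9672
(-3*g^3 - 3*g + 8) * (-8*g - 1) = 24*g^4 + 3*g^3 + 24*g^2 - 61*g - 8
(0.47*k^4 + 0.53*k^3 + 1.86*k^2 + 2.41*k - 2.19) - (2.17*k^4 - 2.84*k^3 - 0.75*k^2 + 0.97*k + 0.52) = -1.7*k^4 + 3.37*k^3 + 2.61*k^2 + 1.44*k - 2.71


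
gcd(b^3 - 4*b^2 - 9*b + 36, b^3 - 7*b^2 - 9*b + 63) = b^2 - 9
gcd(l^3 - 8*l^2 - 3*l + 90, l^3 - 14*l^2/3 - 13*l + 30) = l^2 - 3*l - 18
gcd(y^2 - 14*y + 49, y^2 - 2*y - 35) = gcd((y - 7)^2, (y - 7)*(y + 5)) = y - 7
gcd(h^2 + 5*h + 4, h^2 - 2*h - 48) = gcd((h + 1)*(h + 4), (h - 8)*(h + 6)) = 1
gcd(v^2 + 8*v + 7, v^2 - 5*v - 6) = v + 1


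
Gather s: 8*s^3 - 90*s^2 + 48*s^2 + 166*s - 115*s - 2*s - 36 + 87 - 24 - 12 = 8*s^3 - 42*s^2 + 49*s + 15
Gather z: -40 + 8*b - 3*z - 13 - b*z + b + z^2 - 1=9*b + z^2 + z*(-b - 3) - 54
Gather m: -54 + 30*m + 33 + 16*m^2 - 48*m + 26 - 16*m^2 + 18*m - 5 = 0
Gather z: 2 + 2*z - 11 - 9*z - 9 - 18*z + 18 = -25*z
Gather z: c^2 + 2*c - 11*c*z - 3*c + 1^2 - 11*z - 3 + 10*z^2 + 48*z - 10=c^2 - c + 10*z^2 + z*(37 - 11*c) - 12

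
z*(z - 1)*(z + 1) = z^3 - z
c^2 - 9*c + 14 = (c - 7)*(c - 2)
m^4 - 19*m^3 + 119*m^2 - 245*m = m*(m - 7)^2*(m - 5)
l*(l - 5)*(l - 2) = l^3 - 7*l^2 + 10*l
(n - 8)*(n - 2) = n^2 - 10*n + 16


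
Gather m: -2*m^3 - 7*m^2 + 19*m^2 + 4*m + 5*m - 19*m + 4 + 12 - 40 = -2*m^3 + 12*m^2 - 10*m - 24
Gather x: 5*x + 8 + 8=5*x + 16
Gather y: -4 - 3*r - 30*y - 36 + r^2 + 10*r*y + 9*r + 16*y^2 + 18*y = r^2 + 6*r + 16*y^2 + y*(10*r - 12) - 40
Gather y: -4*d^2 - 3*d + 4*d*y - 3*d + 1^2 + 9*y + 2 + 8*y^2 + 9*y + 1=-4*d^2 - 6*d + 8*y^2 + y*(4*d + 18) + 4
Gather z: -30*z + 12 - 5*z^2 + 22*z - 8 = -5*z^2 - 8*z + 4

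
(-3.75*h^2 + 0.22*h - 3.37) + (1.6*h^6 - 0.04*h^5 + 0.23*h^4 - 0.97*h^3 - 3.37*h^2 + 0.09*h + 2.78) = 1.6*h^6 - 0.04*h^5 + 0.23*h^4 - 0.97*h^3 - 7.12*h^2 + 0.31*h - 0.59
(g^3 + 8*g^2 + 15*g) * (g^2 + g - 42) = g^5 + 9*g^4 - 19*g^3 - 321*g^2 - 630*g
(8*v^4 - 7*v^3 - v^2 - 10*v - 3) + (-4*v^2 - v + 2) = 8*v^4 - 7*v^3 - 5*v^2 - 11*v - 1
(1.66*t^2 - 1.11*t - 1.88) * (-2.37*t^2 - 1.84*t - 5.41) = -3.9342*t^4 - 0.423699999999999*t^3 - 2.4826*t^2 + 9.4643*t + 10.1708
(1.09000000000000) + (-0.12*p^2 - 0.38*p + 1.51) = -0.12*p^2 - 0.38*p + 2.6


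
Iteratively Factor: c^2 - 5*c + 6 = (c - 2)*(c - 3)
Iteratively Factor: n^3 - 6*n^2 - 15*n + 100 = (n + 4)*(n^2 - 10*n + 25) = (n - 5)*(n + 4)*(n - 5)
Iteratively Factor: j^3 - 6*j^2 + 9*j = (j)*(j^2 - 6*j + 9) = j*(j - 3)*(j - 3)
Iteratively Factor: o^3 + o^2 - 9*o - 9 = (o + 1)*(o^2 - 9) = (o + 1)*(o + 3)*(o - 3)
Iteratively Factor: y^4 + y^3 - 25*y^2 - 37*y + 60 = (y - 5)*(y^3 + 6*y^2 + 5*y - 12) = (y - 5)*(y + 4)*(y^2 + 2*y - 3) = (y - 5)*(y + 3)*(y + 4)*(y - 1)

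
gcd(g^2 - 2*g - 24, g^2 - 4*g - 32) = g + 4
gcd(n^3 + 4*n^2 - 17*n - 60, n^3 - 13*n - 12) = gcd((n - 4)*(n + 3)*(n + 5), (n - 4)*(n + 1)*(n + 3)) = n^2 - n - 12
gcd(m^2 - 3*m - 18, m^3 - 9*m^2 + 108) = m^2 - 3*m - 18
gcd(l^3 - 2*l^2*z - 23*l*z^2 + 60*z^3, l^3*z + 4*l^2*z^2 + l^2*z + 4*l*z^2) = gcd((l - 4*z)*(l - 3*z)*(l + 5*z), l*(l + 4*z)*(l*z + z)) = 1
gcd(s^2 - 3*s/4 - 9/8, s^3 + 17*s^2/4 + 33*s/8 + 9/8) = s + 3/4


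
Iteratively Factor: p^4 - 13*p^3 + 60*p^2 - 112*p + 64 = (p - 4)*(p^3 - 9*p^2 + 24*p - 16) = (p - 4)*(p - 1)*(p^2 - 8*p + 16) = (p - 4)^2*(p - 1)*(p - 4)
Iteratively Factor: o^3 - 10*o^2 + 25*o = (o - 5)*(o^2 - 5*o) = o*(o - 5)*(o - 5)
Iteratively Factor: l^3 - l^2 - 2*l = (l - 2)*(l^2 + l) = (l - 2)*(l + 1)*(l)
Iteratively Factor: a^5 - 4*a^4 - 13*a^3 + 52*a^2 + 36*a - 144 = (a - 3)*(a^4 - a^3 - 16*a^2 + 4*a + 48) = (a - 4)*(a - 3)*(a^3 + 3*a^2 - 4*a - 12) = (a - 4)*(a - 3)*(a + 2)*(a^2 + a - 6) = (a - 4)*(a - 3)*(a + 2)*(a + 3)*(a - 2)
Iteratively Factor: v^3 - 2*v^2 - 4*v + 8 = (v + 2)*(v^2 - 4*v + 4) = (v - 2)*(v + 2)*(v - 2)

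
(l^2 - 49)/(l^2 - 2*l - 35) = (l + 7)/(l + 5)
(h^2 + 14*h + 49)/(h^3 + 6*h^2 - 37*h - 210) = (h + 7)/(h^2 - h - 30)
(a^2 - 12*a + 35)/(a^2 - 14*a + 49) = (a - 5)/(a - 7)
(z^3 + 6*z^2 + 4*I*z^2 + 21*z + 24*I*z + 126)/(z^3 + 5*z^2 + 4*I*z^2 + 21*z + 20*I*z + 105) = (z + 6)/(z + 5)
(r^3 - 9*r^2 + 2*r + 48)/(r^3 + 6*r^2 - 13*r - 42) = (r - 8)/(r + 7)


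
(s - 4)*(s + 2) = s^2 - 2*s - 8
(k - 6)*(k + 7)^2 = k^3 + 8*k^2 - 35*k - 294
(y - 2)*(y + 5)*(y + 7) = y^3 + 10*y^2 + 11*y - 70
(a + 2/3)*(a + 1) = a^2 + 5*a/3 + 2/3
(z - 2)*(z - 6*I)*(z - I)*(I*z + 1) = I*z^4 + 8*z^3 - 2*I*z^3 - 16*z^2 - 13*I*z^2 - 6*z + 26*I*z + 12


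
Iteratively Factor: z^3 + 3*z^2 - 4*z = (z + 4)*(z^2 - z) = (z - 1)*(z + 4)*(z)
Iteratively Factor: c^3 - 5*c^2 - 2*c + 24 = (c - 3)*(c^2 - 2*c - 8) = (c - 3)*(c + 2)*(c - 4)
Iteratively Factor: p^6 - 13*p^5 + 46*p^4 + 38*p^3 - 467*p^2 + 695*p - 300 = (p - 1)*(p^5 - 12*p^4 + 34*p^3 + 72*p^2 - 395*p + 300) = (p - 4)*(p - 1)*(p^4 - 8*p^3 + 2*p^2 + 80*p - 75) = (p - 5)*(p - 4)*(p - 1)*(p^3 - 3*p^2 - 13*p + 15) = (p - 5)^2*(p - 4)*(p - 1)*(p^2 + 2*p - 3) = (p - 5)^2*(p - 4)*(p - 1)*(p + 3)*(p - 1)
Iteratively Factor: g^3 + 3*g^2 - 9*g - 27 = (g - 3)*(g^2 + 6*g + 9) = (g - 3)*(g + 3)*(g + 3)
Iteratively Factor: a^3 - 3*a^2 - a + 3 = (a - 3)*(a^2 - 1) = (a - 3)*(a - 1)*(a + 1)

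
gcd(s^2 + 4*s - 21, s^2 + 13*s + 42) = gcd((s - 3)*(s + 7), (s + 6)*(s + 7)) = s + 7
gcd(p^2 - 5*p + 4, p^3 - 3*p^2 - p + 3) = p - 1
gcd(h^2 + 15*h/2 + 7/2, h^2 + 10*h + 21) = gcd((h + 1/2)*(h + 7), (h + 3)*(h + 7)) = h + 7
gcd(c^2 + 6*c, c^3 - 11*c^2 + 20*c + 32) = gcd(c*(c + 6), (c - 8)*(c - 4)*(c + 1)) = 1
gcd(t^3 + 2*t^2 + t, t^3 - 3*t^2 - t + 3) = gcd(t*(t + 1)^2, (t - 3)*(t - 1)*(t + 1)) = t + 1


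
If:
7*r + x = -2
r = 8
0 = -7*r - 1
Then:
No Solution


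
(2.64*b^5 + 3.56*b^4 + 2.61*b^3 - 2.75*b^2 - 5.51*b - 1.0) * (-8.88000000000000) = -23.4432*b^5 - 31.6128*b^4 - 23.1768*b^3 + 24.42*b^2 + 48.9288*b + 8.88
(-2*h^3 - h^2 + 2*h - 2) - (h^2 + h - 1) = -2*h^3 - 2*h^2 + h - 1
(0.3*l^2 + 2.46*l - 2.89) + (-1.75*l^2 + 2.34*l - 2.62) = -1.45*l^2 + 4.8*l - 5.51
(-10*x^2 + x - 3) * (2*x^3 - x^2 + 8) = -20*x^5 + 12*x^4 - 7*x^3 - 77*x^2 + 8*x - 24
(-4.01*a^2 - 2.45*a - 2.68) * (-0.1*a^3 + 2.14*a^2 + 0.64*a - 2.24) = 0.401*a^5 - 8.3364*a^4 - 7.5414*a^3 + 1.6792*a^2 + 3.7728*a + 6.0032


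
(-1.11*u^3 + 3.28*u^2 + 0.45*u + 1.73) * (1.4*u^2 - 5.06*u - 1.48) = -1.554*u^5 + 10.2086*u^4 - 14.324*u^3 - 4.7094*u^2 - 9.4198*u - 2.5604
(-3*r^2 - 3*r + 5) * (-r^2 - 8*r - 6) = 3*r^4 + 27*r^3 + 37*r^2 - 22*r - 30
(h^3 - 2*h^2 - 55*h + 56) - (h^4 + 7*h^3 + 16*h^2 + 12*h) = -h^4 - 6*h^3 - 18*h^2 - 67*h + 56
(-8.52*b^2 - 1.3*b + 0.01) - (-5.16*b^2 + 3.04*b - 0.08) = -3.36*b^2 - 4.34*b + 0.09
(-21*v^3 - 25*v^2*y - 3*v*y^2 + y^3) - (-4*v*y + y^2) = -21*v^3 - 25*v^2*y - 3*v*y^2 + 4*v*y + y^3 - y^2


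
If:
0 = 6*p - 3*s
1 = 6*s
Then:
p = 1/12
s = 1/6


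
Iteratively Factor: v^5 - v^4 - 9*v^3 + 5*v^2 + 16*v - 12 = (v - 1)*(v^4 - 9*v^2 - 4*v + 12) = (v - 1)^2*(v^3 + v^2 - 8*v - 12) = (v - 3)*(v - 1)^2*(v^2 + 4*v + 4) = (v - 3)*(v - 1)^2*(v + 2)*(v + 2)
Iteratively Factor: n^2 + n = (n + 1)*(n)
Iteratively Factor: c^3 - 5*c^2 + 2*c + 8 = (c - 4)*(c^2 - c - 2) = (c - 4)*(c - 2)*(c + 1)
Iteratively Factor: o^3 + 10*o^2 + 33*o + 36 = (o + 4)*(o^2 + 6*o + 9) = (o + 3)*(o + 4)*(o + 3)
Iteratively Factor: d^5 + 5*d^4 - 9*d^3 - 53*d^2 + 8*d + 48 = (d - 1)*(d^4 + 6*d^3 - 3*d^2 - 56*d - 48) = (d - 1)*(d + 1)*(d^3 + 5*d^2 - 8*d - 48) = (d - 1)*(d + 1)*(d + 4)*(d^2 + d - 12) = (d - 3)*(d - 1)*(d + 1)*(d + 4)*(d + 4)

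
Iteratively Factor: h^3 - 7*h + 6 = (h - 1)*(h^2 + h - 6) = (h - 1)*(h + 3)*(h - 2)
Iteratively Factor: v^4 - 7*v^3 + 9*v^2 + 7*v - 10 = (v - 2)*(v^3 - 5*v^2 - v + 5) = (v - 5)*(v - 2)*(v^2 - 1) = (v - 5)*(v - 2)*(v - 1)*(v + 1)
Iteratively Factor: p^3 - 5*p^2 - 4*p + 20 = (p - 2)*(p^2 - 3*p - 10) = (p - 2)*(p + 2)*(p - 5)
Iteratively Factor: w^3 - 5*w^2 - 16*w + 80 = (w - 5)*(w^2 - 16) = (w - 5)*(w - 4)*(w + 4)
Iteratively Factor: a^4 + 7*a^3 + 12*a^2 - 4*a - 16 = (a + 2)*(a^3 + 5*a^2 + 2*a - 8) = (a + 2)*(a + 4)*(a^2 + a - 2) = (a + 2)^2*(a + 4)*(a - 1)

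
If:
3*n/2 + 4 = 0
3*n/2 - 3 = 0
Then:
No Solution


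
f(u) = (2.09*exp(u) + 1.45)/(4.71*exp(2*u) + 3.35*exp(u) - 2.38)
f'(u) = (2.09*exp(u) + 1.45)*(-9.42*exp(2*u) - 3.35*exp(u))/(4.71*exp(2*u) + 3.35*exp(u) - 2.38)^2 + 2.09*exp(u)/(4.71*exp(2*u) + 3.35*exp(u) - 2.38) = (-(2.09*exp(u) + 1.45)*(9.42*exp(u) + 3.35) + 9.8439*exp(2*u) + 7.0015*exp(u) - 4.9742)*exp(u)/(4.71*exp(2*u) + 3.35*exp(u) - 2.38)^2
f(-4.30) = -0.63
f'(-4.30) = -0.02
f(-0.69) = 5.15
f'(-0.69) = -40.82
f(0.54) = 0.29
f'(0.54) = -0.36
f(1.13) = 0.15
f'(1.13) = -0.16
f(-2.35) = -0.82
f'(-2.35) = -0.26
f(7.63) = 0.00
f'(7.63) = -0.00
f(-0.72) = 6.73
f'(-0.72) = -68.15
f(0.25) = 0.43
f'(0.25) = -0.60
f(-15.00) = -0.61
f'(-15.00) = 0.00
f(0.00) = 0.62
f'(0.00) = -1.03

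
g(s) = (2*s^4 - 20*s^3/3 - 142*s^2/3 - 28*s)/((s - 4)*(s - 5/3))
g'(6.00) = 108.25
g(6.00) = -83.08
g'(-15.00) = -54.70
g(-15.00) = 358.48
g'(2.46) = 24.37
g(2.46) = 312.12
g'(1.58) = -10977.01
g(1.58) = -840.28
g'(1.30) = -561.12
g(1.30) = -126.59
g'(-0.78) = 2.39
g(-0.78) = -0.26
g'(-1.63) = 1.11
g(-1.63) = -2.00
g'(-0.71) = 2.29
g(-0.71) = -0.10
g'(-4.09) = -9.06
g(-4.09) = 7.27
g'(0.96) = -121.27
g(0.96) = -34.77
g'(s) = (8*s^3 - 20*s^2 - 284*s/3 - 28)/((s - 4)*(s - 5/3)) - (2*s^4 - 20*s^3/3 - 142*s^2/3 - 28*s)/((s - 4)*(s - 5/3)^2) - (2*s^4 - 20*s^3/3 - 142*s^2/3 - 28*s)/((s - 4)^2*(s - 5/3))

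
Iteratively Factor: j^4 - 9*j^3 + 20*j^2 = (j)*(j^3 - 9*j^2 + 20*j) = j*(j - 4)*(j^2 - 5*j) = j^2*(j - 4)*(j - 5)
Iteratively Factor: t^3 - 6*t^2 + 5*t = (t - 1)*(t^2 - 5*t) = (t - 5)*(t - 1)*(t)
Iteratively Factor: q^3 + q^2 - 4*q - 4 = (q + 1)*(q^2 - 4) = (q + 1)*(q + 2)*(q - 2)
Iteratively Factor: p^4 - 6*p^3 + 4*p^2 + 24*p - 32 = (p + 2)*(p^3 - 8*p^2 + 20*p - 16) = (p - 2)*(p + 2)*(p^2 - 6*p + 8) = (p - 2)^2*(p + 2)*(p - 4)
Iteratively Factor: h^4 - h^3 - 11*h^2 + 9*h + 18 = (h + 1)*(h^3 - 2*h^2 - 9*h + 18) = (h - 3)*(h + 1)*(h^2 + h - 6) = (h - 3)*(h - 2)*(h + 1)*(h + 3)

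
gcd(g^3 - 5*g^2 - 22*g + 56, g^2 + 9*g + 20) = g + 4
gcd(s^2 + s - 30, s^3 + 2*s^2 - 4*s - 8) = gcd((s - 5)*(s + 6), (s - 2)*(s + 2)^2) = 1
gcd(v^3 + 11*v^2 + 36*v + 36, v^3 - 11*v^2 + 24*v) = 1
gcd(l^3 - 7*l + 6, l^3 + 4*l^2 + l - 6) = l^2 + 2*l - 3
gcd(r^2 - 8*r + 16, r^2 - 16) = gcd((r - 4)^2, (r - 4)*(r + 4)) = r - 4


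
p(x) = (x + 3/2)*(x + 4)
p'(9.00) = 23.50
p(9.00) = 136.50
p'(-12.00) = -18.50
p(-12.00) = 84.00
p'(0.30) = 6.10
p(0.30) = 7.74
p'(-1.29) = 2.92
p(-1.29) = 0.57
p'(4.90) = 15.30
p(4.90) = 56.96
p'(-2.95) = -0.40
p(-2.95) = -1.52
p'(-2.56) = 0.38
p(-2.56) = -1.53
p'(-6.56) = -7.62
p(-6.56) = 12.95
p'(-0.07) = 5.36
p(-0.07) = 5.62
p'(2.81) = 11.12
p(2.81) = 29.35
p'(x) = 2*x + 11/2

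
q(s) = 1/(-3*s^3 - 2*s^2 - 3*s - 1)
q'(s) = (9*s^2 + 4*s + 3)/(-3*s^3 - 2*s^2 - 3*s - 1)^2 = (9*s^2 + 4*s + 3)/(3*s^3 + 2*s^2 + 3*s + 1)^2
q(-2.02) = 0.05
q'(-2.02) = 0.07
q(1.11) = -0.09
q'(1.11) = 0.16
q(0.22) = -0.56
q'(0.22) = 1.35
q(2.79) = -0.01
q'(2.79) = 0.01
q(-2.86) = 0.02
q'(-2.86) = 0.02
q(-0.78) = 0.65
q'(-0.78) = 2.24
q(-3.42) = 0.01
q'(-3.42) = 0.01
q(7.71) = -0.00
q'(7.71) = 0.00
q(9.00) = 0.00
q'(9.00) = 0.00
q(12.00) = 0.00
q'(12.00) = 0.00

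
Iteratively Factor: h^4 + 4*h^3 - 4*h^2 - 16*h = (h + 2)*(h^3 + 2*h^2 - 8*h) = (h + 2)*(h + 4)*(h^2 - 2*h) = h*(h + 2)*(h + 4)*(h - 2)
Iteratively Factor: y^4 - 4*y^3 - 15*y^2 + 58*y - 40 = (y - 1)*(y^3 - 3*y^2 - 18*y + 40) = (y - 2)*(y - 1)*(y^2 - y - 20) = (y - 5)*(y - 2)*(y - 1)*(y + 4)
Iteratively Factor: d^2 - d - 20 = (d + 4)*(d - 5)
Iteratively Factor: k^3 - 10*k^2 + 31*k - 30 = (k - 3)*(k^2 - 7*k + 10) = (k - 5)*(k - 3)*(k - 2)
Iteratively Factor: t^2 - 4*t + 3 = (t - 3)*(t - 1)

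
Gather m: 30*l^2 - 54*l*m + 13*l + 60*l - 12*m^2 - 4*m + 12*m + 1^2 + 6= 30*l^2 + 73*l - 12*m^2 + m*(8 - 54*l) + 7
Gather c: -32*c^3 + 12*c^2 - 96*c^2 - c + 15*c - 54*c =-32*c^3 - 84*c^2 - 40*c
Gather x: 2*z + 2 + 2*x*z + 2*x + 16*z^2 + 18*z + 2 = x*(2*z + 2) + 16*z^2 + 20*z + 4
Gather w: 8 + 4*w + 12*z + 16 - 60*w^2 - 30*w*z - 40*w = -60*w^2 + w*(-30*z - 36) + 12*z + 24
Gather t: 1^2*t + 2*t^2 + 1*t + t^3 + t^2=t^3 + 3*t^2 + 2*t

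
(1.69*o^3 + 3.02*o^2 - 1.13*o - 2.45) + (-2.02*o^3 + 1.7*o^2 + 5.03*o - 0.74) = -0.33*o^3 + 4.72*o^2 + 3.9*o - 3.19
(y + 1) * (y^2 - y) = y^3 - y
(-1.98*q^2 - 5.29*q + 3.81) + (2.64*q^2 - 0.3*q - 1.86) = 0.66*q^2 - 5.59*q + 1.95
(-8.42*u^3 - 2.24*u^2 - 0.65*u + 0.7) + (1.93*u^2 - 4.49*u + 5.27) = -8.42*u^3 - 0.31*u^2 - 5.14*u + 5.97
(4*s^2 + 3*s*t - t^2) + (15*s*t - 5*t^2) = 4*s^2 + 18*s*t - 6*t^2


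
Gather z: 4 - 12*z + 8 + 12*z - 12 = 0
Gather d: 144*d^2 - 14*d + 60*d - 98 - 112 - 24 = 144*d^2 + 46*d - 234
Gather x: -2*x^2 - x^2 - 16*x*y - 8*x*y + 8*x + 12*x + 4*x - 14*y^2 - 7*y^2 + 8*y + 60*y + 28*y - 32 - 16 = -3*x^2 + x*(24 - 24*y) - 21*y^2 + 96*y - 48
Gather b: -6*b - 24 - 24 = -6*b - 48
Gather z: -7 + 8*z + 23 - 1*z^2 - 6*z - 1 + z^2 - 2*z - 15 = 0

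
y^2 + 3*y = y*(y + 3)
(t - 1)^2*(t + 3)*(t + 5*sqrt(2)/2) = t^4 + t^3 + 5*sqrt(2)*t^3/2 - 5*t^2 + 5*sqrt(2)*t^2/2 - 25*sqrt(2)*t/2 + 3*t + 15*sqrt(2)/2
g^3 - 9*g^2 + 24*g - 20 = (g - 5)*(g - 2)^2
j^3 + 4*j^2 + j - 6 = (j - 1)*(j + 2)*(j + 3)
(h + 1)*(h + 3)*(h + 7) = h^3 + 11*h^2 + 31*h + 21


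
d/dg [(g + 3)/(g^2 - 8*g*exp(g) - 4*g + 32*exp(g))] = (g^2 - 8*g*exp(g) - 4*g + 2*(g + 3)*(4*g*exp(g) - g - 12*exp(g) + 2) + 32*exp(g))/(g^2 - 8*g*exp(g) - 4*g + 32*exp(g))^2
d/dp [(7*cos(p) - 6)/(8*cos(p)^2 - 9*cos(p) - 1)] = (56*cos(p)^2 - 96*cos(p) + 61)*sin(p)/(8*sin(p)^2 + 9*cos(p) - 7)^2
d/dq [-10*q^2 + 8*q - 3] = 8 - 20*q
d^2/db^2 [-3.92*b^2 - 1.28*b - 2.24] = -7.84000000000000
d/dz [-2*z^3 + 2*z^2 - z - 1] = -6*z^2 + 4*z - 1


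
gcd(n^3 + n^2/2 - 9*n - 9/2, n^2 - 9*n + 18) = n - 3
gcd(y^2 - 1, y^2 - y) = y - 1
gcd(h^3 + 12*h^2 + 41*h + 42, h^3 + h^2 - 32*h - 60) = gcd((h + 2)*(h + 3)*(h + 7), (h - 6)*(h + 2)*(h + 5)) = h + 2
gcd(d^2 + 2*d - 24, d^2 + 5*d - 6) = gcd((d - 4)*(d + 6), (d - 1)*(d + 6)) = d + 6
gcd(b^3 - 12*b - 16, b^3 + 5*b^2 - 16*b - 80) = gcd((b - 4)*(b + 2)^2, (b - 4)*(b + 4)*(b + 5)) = b - 4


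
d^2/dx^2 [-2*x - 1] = 0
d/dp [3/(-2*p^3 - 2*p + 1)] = 6*(3*p^2 + 1)/(2*p^3 + 2*p - 1)^2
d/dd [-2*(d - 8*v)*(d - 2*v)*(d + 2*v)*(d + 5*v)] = -8*d^3 + 18*d^2*v + 176*d*v^2 - 24*v^3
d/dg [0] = 0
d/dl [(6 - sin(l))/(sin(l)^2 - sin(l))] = (cos(l) - 12/tan(l) + 6*cos(l)/sin(l)^2)/(sin(l) - 1)^2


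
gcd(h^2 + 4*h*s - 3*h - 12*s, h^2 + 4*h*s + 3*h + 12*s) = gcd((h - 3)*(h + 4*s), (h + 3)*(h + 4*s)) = h + 4*s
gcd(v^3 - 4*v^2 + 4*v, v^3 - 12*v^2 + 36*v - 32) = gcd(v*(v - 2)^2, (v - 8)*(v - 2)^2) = v^2 - 4*v + 4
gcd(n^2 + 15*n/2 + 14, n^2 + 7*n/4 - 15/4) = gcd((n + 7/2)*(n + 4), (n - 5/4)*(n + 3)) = 1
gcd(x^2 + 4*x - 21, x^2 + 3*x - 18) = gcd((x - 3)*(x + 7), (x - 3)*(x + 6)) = x - 3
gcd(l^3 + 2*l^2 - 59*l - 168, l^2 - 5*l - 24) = l^2 - 5*l - 24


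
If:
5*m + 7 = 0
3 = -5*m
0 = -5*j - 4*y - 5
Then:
No Solution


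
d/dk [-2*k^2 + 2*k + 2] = 2 - 4*k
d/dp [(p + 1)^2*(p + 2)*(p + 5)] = 4*p^3 + 27*p^2 + 50*p + 27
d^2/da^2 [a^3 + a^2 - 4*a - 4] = 6*a + 2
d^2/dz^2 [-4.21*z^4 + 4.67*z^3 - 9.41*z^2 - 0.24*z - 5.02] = -50.52*z^2 + 28.02*z - 18.82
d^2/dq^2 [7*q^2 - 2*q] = 14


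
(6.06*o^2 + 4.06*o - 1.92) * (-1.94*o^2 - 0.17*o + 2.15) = -11.7564*o^4 - 8.9066*o^3 + 16.0636*o^2 + 9.0554*o - 4.128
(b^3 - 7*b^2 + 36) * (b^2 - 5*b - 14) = b^5 - 12*b^4 + 21*b^3 + 134*b^2 - 180*b - 504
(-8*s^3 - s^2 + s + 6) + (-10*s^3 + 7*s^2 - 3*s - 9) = -18*s^3 + 6*s^2 - 2*s - 3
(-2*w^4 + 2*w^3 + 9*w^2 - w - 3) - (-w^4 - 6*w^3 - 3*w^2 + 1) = -w^4 + 8*w^3 + 12*w^2 - w - 4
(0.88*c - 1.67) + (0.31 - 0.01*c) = 0.87*c - 1.36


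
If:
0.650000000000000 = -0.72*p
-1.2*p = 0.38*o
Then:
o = 2.85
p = -0.90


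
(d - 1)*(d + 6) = d^2 + 5*d - 6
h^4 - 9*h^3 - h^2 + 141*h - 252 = (h - 7)*(h - 3)^2*(h + 4)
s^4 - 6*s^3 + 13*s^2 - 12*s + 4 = (s - 2)^2*(s - 1)^2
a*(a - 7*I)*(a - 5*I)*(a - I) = a^4 - 13*I*a^3 - 47*a^2 + 35*I*a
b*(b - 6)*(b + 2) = b^3 - 4*b^2 - 12*b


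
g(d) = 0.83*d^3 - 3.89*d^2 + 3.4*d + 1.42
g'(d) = 2.49*d^2 - 7.78*d + 3.4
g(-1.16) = -9.05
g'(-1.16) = 15.78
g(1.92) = -0.52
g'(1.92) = -2.36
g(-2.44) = -42.09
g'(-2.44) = 37.21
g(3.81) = 3.81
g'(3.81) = 9.90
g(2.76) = -1.38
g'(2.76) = 0.90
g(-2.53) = -45.52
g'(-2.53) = 39.02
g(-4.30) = -151.12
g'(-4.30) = 82.89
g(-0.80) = -4.21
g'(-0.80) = 11.22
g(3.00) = -0.98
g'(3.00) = 2.47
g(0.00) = 1.42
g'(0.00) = 3.40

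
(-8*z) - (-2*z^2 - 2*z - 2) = 2*z^2 - 6*z + 2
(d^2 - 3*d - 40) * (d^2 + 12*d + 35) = d^4 + 9*d^3 - 41*d^2 - 585*d - 1400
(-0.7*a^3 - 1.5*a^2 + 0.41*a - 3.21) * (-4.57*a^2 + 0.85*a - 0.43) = 3.199*a^5 + 6.26*a^4 - 2.8477*a^3 + 15.6632*a^2 - 2.9048*a + 1.3803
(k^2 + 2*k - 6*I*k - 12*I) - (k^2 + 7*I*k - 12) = 2*k - 13*I*k + 12 - 12*I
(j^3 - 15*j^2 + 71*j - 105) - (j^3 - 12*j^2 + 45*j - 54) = -3*j^2 + 26*j - 51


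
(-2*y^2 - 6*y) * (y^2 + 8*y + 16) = -2*y^4 - 22*y^3 - 80*y^2 - 96*y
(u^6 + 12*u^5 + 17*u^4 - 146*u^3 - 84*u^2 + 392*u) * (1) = u^6 + 12*u^5 + 17*u^4 - 146*u^3 - 84*u^2 + 392*u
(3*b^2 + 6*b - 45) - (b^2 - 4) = 2*b^2 + 6*b - 41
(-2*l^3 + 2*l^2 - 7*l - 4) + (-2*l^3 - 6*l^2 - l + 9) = -4*l^3 - 4*l^2 - 8*l + 5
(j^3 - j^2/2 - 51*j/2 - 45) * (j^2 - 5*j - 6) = j^5 - 11*j^4/2 - 29*j^3 + 171*j^2/2 + 378*j + 270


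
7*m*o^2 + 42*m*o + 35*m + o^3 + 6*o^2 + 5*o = (7*m + o)*(o + 1)*(o + 5)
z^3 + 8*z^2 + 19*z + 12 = (z + 1)*(z + 3)*(z + 4)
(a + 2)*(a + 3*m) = a^2 + 3*a*m + 2*a + 6*m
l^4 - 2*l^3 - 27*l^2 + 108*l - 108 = (l - 3)^2*(l - 2)*(l + 6)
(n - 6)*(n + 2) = n^2 - 4*n - 12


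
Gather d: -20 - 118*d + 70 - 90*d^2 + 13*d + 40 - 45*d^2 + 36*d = -135*d^2 - 69*d + 90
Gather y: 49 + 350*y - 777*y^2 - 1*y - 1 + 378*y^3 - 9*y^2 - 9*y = 378*y^3 - 786*y^2 + 340*y + 48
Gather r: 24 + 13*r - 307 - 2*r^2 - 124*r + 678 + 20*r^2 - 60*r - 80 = 18*r^2 - 171*r + 315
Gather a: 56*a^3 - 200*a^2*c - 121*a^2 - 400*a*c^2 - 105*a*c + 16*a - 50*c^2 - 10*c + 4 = 56*a^3 + a^2*(-200*c - 121) + a*(-400*c^2 - 105*c + 16) - 50*c^2 - 10*c + 4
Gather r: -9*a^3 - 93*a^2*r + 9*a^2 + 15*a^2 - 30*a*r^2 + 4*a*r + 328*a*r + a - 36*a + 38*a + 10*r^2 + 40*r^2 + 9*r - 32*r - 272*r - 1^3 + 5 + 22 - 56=-9*a^3 + 24*a^2 + 3*a + r^2*(50 - 30*a) + r*(-93*a^2 + 332*a - 295) - 30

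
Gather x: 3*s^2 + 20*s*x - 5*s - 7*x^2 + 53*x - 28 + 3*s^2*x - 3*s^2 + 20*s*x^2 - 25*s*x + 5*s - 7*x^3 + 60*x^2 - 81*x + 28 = -7*x^3 + x^2*(20*s + 53) + x*(3*s^2 - 5*s - 28)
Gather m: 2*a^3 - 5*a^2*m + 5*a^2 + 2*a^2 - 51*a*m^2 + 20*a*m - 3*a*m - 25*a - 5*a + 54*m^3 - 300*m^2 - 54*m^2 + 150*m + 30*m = 2*a^3 + 7*a^2 - 30*a + 54*m^3 + m^2*(-51*a - 354) + m*(-5*a^2 + 17*a + 180)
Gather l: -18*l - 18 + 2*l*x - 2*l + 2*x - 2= l*(2*x - 20) + 2*x - 20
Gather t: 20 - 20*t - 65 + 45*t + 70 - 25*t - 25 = 0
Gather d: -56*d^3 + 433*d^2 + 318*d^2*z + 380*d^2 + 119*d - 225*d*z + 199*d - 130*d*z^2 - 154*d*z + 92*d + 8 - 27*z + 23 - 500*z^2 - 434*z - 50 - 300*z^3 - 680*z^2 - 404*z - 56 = -56*d^3 + d^2*(318*z + 813) + d*(-130*z^2 - 379*z + 410) - 300*z^3 - 1180*z^2 - 865*z - 75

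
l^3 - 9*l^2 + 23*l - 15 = (l - 5)*(l - 3)*(l - 1)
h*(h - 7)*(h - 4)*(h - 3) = h^4 - 14*h^3 + 61*h^2 - 84*h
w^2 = w^2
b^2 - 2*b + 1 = (b - 1)^2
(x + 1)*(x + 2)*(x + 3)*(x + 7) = x^4 + 13*x^3 + 53*x^2 + 83*x + 42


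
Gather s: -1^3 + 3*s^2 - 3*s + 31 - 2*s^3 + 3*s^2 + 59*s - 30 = -2*s^3 + 6*s^2 + 56*s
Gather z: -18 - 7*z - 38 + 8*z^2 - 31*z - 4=8*z^2 - 38*z - 60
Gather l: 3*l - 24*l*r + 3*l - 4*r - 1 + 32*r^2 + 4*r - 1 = l*(6 - 24*r) + 32*r^2 - 2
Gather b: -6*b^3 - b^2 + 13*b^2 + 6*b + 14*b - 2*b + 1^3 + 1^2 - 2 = -6*b^3 + 12*b^2 + 18*b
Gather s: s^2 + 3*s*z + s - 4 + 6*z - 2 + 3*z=s^2 + s*(3*z + 1) + 9*z - 6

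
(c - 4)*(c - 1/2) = c^2 - 9*c/2 + 2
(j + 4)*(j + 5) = j^2 + 9*j + 20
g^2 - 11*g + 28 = (g - 7)*(g - 4)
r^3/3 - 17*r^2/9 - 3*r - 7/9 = (r/3 + 1/3)*(r - 7)*(r + 1/3)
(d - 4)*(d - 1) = d^2 - 5*d + 4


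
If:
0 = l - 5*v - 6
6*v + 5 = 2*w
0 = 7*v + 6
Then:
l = 12/7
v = -6/7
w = -1/14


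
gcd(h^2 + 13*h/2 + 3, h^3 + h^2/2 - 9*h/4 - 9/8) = h + 1/2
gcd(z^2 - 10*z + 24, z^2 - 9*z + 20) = z - 4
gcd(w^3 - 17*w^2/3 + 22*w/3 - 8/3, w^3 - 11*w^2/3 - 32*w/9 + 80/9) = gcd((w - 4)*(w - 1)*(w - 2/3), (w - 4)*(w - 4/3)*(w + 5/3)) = w - 4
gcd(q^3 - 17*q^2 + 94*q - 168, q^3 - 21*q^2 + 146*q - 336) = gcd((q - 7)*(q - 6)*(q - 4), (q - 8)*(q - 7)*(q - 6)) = q^2 - 13*q + 42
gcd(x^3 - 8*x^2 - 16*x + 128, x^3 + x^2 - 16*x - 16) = x^2 - 16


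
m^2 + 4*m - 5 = (m - 1)*(m + 5)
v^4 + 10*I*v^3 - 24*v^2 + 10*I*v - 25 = (v - I)*(v + I)*(v + 5*I)^2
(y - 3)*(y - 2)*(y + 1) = y^3 - 4*y^2 + y + 6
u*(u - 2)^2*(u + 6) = u^4 + 2*u^3 - 20*u^2 + 24*u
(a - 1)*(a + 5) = a^2 + 4*a - 5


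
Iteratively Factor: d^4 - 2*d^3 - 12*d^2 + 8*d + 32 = (d - 2)*(d^3 - 12*d - 16) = (d - 4)*(d - 2)*(d^2 + 4*d + 4) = (d - 4)*(d - 2)*(d + 2)*(d + 2)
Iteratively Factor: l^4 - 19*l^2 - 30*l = (l + 3)*(l^3 - 3*l^2 - 10*l) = (l + 2)*(l + 3)*(l^2 - 5*l) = l*(l + 2)*(l + 3)*(l - 5)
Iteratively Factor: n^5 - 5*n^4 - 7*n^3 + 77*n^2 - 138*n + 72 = (n - 3)*(n^4 - 2*n^3 - 13*n^2 + 38*n - 24) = (n - 3)^2*(n^3 + n^2 - 10*n + 8) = (n - 3)^2*(n + 4)*(n^2 - 3*n + 2) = (n - 3)^2*(n - 1)*(n + 4)*(n - 2)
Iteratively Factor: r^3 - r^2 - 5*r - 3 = (r + 1)*(r^2 - 2*r - 3) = (r + 1)^2*(r - 3)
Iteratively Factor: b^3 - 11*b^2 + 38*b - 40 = (b - 4)*(b^2 - 7*b + 10) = (b - 5)*(b - 4)*(b - 2)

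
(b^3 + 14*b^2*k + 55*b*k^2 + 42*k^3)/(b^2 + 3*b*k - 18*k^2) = (b^2 + 8*b*k + 7*k^2)/(b - 3*k)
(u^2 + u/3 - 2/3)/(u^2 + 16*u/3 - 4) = (u + 1)/(u + 6)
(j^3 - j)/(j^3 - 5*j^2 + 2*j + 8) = j*(j - 1)/(j^2 - 6*j + 8)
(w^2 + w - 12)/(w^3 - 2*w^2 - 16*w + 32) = (w - 3)/(w^2 - 6*w + 8)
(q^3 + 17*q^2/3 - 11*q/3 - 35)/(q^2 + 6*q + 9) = (3*q^2 + 8*q - 35)/(3*(q + 3))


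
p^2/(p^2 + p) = p/(p + 1)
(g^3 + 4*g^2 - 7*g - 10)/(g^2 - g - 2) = g + 5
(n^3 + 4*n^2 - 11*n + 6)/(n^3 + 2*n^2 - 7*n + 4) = (n + 6)/(n + 4)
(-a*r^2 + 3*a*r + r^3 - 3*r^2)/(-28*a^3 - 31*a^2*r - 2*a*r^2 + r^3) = r*(a*r - 3*a - r^2 + 3*r)/(28*a^3 + 31*a^2*r + 2*a*r^2 - r^3)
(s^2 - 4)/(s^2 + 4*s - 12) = (s + 2)/(s + 6)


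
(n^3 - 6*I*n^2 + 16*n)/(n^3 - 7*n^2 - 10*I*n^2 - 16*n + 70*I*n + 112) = n*(n + 2*I)/(n^2 - n*(7 + 2*I) + 14*I)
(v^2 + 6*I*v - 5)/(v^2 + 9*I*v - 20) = (v + I)/(v + 4*I)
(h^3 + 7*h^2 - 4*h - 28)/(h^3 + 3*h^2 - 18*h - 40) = (h^2 + 5*h - 14)/(h^2 + h - 20)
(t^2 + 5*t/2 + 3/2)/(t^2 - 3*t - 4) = (t + 3/2)/(t - 4)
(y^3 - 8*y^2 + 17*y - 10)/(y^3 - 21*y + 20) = (y^2 - 7*y + 10)/(y^2 + y - 20)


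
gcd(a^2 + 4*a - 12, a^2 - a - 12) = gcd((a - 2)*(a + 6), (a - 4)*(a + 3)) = 1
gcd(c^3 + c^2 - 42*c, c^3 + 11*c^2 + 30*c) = c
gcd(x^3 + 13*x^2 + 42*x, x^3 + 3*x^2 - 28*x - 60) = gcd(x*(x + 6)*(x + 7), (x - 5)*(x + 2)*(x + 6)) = x + 6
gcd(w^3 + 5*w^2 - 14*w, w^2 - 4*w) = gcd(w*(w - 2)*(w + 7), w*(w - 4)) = w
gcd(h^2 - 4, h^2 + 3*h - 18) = 1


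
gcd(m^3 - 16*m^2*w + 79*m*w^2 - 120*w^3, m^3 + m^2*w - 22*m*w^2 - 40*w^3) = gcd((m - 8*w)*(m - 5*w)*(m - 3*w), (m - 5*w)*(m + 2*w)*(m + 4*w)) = -m + 5*w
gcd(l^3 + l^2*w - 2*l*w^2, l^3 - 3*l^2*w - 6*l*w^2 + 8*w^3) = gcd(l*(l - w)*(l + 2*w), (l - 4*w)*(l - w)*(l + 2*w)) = -l^2 - l*w + 2*w^2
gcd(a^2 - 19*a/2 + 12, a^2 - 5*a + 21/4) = a - 3/2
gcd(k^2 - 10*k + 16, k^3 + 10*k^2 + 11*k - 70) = k - 2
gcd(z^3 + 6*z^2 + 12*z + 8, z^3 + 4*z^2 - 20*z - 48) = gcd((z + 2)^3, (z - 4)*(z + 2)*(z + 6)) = z + 2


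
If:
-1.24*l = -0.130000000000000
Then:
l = 0.10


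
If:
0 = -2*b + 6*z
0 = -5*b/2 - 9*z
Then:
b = 0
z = 0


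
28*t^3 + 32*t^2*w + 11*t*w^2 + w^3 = (2*t + w)^2*(7*t + w)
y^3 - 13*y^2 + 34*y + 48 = (y - 8)*(y - 6)*(y + 1)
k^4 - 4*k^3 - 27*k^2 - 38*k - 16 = (k - 8)*(k + 1)^2*(k + 2)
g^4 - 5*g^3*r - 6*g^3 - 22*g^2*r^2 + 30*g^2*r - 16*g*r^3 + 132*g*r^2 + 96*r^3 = (g - 6)*(g - 8*r)*(g + r)*(g + 2*r)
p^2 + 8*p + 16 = (p + 4)^2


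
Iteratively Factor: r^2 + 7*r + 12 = (r + 3)*(r + 4)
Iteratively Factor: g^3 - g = (g)*(g^2 - 1) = g*(g + 1)*(g - 1)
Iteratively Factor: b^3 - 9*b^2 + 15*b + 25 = (b - 5)*(b^2 - 4*b - 5) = (b - 5)^2*(b + 1)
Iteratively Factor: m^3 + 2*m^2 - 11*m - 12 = (m + 4)*(m^2 - 2*m - 3) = (m - 3)*(m + 4)*(m + 1)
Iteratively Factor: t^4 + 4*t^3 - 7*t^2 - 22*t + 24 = (t + 4)*(t^3 - 7*t + 6) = (t + 3)*(t + 4)*(t^2 - 3*t + 2) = (t - 2)*(t + 3)*(t + 4)*(t - 1)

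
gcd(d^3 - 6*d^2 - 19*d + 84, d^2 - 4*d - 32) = d + 4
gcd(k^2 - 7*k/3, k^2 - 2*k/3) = k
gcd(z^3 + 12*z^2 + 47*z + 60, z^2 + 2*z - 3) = z + 3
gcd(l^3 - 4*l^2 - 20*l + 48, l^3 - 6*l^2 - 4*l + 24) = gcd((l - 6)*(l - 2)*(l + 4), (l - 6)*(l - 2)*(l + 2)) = l^2 - 8*l + 12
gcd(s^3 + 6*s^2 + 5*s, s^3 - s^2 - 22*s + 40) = s + 5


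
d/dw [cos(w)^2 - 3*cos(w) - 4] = (3 - 2*cos(w))*sin(w)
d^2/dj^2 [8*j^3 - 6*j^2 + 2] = 48*j - 12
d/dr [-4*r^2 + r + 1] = 1 - 8*r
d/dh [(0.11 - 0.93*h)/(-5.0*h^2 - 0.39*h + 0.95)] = (-4.65*h^2 + 1.1*h - 0.8406)/(25.0*h^4 + 3.9*h^3 - 9.3479*h^2 - 0.741*h + 0.9025)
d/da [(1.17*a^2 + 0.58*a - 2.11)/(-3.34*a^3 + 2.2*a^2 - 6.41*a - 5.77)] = (3.9078*a^4 + 3.8744*a^3 - 29.9179*a^2 - 4.2178*a - 16.8717)/(11.1556*a^6 - 14.696*a^5 + 47.6588*a^4 + 10.3396*a^3 + 15.7001*a^2 + 73.9714*a + 33.2929)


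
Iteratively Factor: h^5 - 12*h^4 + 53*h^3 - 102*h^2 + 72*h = (h - 4)*(h^4 - 8*h^3 + 21*h^2 - 18*h) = (h - 4)*(h - 3)*(h^3 - 5*h^2 + 6*h) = (h - 4)*(h - 3)^2*(h^2 - 2*h) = (h - 4)*(h - 3)^2*(h - 2)*(h)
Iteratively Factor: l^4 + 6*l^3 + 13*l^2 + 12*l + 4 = (l + 2)*(l^3 + 4*l^2 + 5*l + 2) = (l + 1)*(l + 2)*(l^2 + 3*l + 2) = (l + 1)^2*(l + 2)*(l + 2)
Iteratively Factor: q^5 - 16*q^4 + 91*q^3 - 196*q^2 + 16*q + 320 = (q - 4)*(q^4 - 12*q^3 + 43*q^2 - 24*q - 80) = (q - 4)^2*(q^3 - 8*q^2 + 11*q + 20) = (q - 4)^2*(q + 1)*(q^2 - 9*q + 20) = (q - 5)*(q - 4)^2*(q + 1)*(q - 4)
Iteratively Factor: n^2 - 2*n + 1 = (n - 1)*(n - 1)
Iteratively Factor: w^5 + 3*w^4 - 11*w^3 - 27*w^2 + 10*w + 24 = (w + 2)*(w^4 + w^3 - 13*w^2 - w + 12) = (w - 3)*(w + 2)*(w^3 + 4*w^2 - w - 4) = (w - 3)*(w + 2)*(w + 4)*(w^2 - 1) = (w - 3)*(w - 1)*(w + 2)*(w + 4)*(w + 1)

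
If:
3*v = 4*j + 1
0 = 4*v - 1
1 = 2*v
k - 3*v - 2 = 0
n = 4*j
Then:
No Solution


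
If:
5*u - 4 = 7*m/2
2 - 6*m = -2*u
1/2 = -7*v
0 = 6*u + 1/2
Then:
No Solution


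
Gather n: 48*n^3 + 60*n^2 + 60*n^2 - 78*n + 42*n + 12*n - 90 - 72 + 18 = 48*n^3 + 120*n^2 - 24*n - 144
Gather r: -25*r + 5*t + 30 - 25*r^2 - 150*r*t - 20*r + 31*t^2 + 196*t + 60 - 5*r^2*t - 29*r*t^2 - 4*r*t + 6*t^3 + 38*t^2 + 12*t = r^2*(-5*t - 25) + r*(-29*t^2 - 154*t - 45) + 6*t^3 + 69*t^2 + 213*t + 90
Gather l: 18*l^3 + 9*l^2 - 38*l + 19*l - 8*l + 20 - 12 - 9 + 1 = 18*l^3 + 9*l^2 - 27*l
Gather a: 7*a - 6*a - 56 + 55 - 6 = a - 7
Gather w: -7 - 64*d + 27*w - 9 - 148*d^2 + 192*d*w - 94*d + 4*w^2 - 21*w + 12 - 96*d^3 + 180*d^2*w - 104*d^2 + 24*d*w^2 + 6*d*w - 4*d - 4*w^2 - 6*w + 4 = -96*d^3 - 252*d^2 + 24*d*w^2 - 162*d + w*(180*d^2 + 198*d)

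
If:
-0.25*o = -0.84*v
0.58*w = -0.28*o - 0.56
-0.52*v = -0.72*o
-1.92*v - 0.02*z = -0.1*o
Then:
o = 0.00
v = 0.00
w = -0.97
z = 0.00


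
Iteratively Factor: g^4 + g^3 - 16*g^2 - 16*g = (g + 1)*(g^3 - 16*g) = (g + 1)*(g + 4)*(g^2 - 4*g) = (g - 4)*(g + 1)*(g + 4)*(g)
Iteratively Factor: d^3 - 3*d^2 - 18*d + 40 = (d + 4)*(d^2 - 7*d + 10) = (d - 5)*(d + 4)*(d - 2)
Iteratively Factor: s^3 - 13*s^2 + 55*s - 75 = (s - 5)*(s^2 - 8*s + 15) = (s - 5)*(s - 3)*(s - 5)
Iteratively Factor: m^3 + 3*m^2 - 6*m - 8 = (m - 2)*(m^2 + 5*m + 4) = (m - 2)*(m + 4)*(m + 1)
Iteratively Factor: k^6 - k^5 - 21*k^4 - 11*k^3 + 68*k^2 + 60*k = (k)*(k^5 - k^4 - 21*k^3 - 11*k^2 + 68*k + 60) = k*(k + 3)*(k^4 - 4*k^3 - 9*k^2 + 16*k + 20) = k*(k + 2)*(k + 3)*(k^3 - 6*k^2 + 3*k + 10) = k*(k - 5)*(k + 2)*(k + 3)*(k^2 - k - 2) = k*(k - 5)*(k + 1)*(k + 2)*(k + 3)*(k - 2)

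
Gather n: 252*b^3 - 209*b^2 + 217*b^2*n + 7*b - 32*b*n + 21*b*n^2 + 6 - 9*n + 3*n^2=252*b^3 - 209*b^2 + 7*b + n^2*(21*b + 3) + n*(217*b^2 - 32*b - 9) + 6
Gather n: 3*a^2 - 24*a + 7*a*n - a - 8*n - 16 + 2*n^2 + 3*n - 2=3*a^2 - 25*a + 2*n^2 + n*(7*a - 5) - 18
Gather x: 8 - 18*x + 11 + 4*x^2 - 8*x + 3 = 4*x^2 - 26*x + 22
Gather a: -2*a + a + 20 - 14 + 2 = 8 - a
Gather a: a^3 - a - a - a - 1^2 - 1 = a^3 - 3*a - 2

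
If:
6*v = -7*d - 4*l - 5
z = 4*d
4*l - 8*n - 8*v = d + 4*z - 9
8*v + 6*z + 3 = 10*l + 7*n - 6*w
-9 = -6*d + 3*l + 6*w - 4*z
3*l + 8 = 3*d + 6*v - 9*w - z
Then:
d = 1267/19119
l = -16955/19119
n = 49339/57357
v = -18322/57357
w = -46666/57357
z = 5068/19119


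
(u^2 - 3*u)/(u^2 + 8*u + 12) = u*(u - 3)/(u^2 + 8*u + 12)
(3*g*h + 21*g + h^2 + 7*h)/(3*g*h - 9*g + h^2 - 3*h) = (h + 7)/(h - 3)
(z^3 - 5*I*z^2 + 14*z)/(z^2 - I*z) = (z^2 - 5*I*z + 14)/(z - I)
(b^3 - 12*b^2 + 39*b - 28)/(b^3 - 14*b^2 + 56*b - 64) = (b^2 - 8*b + 7)/(b^2 - 10*b + 16)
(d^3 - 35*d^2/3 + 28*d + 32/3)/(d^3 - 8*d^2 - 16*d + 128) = (d + 1/3)/(d + 4)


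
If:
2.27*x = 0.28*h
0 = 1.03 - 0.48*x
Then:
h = 17.40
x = 2.15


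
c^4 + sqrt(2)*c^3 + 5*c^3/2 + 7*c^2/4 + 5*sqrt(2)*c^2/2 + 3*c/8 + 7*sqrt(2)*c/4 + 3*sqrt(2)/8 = (c + 1/2)^2*(c + 3/2)*(c + sqrt(2))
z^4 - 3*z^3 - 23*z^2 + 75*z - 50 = (z - 5)*(z - 2)*(z - 1)*(z + 5)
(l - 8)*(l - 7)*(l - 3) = l^3 - 18*l^2 + 101*l - 168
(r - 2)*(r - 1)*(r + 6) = r^3 + 3*r^2 - 16*r + 12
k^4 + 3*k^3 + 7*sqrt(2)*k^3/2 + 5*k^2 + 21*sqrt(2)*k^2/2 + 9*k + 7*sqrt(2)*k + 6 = (k + 1)*(k + 2)*(k + sqrt(2)/2)*(k + 3*sqrt(2))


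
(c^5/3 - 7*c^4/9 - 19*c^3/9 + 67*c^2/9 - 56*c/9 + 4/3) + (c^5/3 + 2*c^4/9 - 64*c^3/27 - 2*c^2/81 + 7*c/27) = 2*c^5/3 - 5*c^4/9 - 121*c^3/27 + 601*c^2/81 - 161*c/27 + 4/3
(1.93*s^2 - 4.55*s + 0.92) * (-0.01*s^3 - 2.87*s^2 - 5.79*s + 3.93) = -0.0193*s^5 - 5.4936*s^4 + 1.8746*s^3 + 31.289*s^2 - 23.2083*s + 3.6156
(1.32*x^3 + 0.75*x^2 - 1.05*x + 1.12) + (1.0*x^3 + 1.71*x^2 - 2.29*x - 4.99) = 2.32*x^3 + 2.46*x^2 - 3.34*x - 3.87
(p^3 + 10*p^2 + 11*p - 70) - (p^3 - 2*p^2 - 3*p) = 12*p^2 + 14*p - 70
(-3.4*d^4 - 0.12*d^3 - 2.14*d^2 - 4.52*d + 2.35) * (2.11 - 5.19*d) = 17.646*d^5 - 6.5512*d^4 + 10.8534*d^3 + 18.9434*d^2 - 21.7337*d + 4.9585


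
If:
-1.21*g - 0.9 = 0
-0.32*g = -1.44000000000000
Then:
No Solution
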